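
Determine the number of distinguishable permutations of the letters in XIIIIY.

XIIIIY has 6 letters with I appearing 4 times.
Dividing 6! = 720 by 4! = 24 for the repeated letters gives 30.

30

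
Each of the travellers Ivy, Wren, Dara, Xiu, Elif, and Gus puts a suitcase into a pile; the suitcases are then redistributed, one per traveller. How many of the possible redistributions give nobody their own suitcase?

This is the derangement count D_6: permutations of 6 items with no fixed point.
By inclusion–exclusion this is Σ_{j=0}^{6} (−1)^j C(6,j)·(6−j)!.
Computing: 720 − 720 + 360 − 120 + 30 − 6 + 1 = 265.

265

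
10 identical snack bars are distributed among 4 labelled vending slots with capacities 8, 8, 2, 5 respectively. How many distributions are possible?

Without the upper bounds there are C(13,3) = 286 ways to split 10 among 4 vending slots.
Subtract solutions that violate a single cap (substitute x_i' = x_i − (cap_i+1)): x_1 ≥ 9 gives C(4,3) = 4; x_2 ≥ 9 gives C(4,3) = 4; x_3 ≥ 3 gives C(10,3) = 120; x_4 ≥ 6 gives C(7,3) = 35. Together 163.
Add back pairs where two caps are both exceeded: 0 + 0 + 0 + 0 + 0 + 4 = 4.
By inclusion–exclusion the count is 286 − 163 + 4 = 127.

127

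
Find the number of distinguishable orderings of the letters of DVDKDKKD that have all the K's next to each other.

Treat the 3 copies of K as a single block. The multiset to arrange is then {KKK, D, D, D, D, V}, 6 items in all.
That gives (6)!/(4!) = 30 arrangements.

30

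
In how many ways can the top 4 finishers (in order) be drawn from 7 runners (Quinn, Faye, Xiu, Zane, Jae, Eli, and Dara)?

840

There are 7 choices for 1st place, 6 for 2nd, and so on down to 4 for position 4.
That gives 7 × 6 × 5 × 4 = 840.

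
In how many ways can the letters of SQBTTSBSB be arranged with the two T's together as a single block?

Treat the 2 copies of T as a single block. The multiset to arrange is then {TT, B, B, B, Q, S, S, S}, 8 items in all.
That gives (8)!/(3!·3!) = 1120 arrangements.

1120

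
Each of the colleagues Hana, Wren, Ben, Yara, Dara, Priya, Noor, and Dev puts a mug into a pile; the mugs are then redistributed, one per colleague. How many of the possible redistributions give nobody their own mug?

Count assignments avoiding every fixed point. For any j of the 8 colleagues fixed to their own mug, the other 8−j can be arranged in (8−j)! ways.
By inclusion–exclusion this is Σ_{j=0}^{8} (−1)^j C(8,j)·(8−j)!.
Computing: 40320 − 40320 + 20160 − 6720 + 1680 − 336 + 56 − 8 + 1 = 14833.

14833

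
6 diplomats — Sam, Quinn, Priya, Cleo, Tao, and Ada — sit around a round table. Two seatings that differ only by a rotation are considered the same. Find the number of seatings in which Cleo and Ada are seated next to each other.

48

Treat {Cleo, Ada} as one unit (2 internal orders) and seat the resulting 5 units around the table: (4)! circular arrangements.
So 2 × (4)! = 2 × 24 = 48.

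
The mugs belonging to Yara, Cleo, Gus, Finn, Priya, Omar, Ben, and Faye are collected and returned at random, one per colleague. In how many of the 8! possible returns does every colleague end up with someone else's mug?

Let Aᵢ be the assignments in which colleague i gets their own mug. We want the size of the complement of A₁∪…∪A_8.
By inclusion–exclusion this is Σ_{j=0}^{8} (−1)^j C(8,j)·(8−j)!.
Computing: 40320 − 40320 + 20160 − 6720 + 1680 − 336 + 56 − 8 + 1 = 14833.

14833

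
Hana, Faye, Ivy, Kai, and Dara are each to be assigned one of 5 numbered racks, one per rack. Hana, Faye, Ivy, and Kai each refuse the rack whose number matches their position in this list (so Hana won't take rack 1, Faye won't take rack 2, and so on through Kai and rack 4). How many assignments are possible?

53

Let Aᵢ (for 1 ≤ i ≤ 4) be the placements that put person i in their forbidden rack. Any j of these fix j positions, leaving (5−j)! ways to fill the rest, and there are C(4,j) ways to pick which j.
By inclusion–exclusion, the number of valid placements is Σ_{j=0}^{4} (−1)^j C(4,j)·(5−j)!.
Computing: 120 − 96 + 36 − 8 + 1 = 53.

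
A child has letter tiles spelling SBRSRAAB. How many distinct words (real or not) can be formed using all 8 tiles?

2520

SBRSRAAB has 8 letters with A appearing twice, B appearing twice, R appearing twice, and S appearing twice.
Dividing 8! = 40320 by 2!·2!·2!·2! = 16 for the repeated letters gives 2520.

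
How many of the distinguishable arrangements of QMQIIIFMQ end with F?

560

With the last slot taken by F, it remains to arrange the other 8 letters (QMQIIIMQ).
Those 8 letters have I appearing 3 times, M appearing twice, and Q appearing 3 times, giving (8)!/(3!·3!·2!) = 560.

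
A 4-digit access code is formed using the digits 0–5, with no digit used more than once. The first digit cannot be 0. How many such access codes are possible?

The first digit has 6−1 = 5 choices (anything except 0).
The remaining 3 digits are filled from the other 5 symbols without repetition: 5 × 4 × 3 = 60.
Total: 5 × 60 = 300.

300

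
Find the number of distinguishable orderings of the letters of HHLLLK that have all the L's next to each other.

Treat the 3 copies of L as a single block. The multiset to arrange is then {LLL, H, H, K}, 4 items in all.
That gives (4)!/(2!) = 12 arrangements.

12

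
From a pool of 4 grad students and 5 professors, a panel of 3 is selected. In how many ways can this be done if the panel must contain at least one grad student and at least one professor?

With no constraint there are C(9,3) = 84 possible selections.
Subtract selections that omit an entire group: no grad students → C(5,3) = 10; no professors → C(4,3) = 4.
Both groups omitted at once is impossible, so 84 − 14 = 70.

70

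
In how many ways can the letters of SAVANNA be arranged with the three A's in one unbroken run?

Treat the 3 copies of A as a single block. The multiset to arrange is then {AAA, N, N, S, V}, 5 items in all.
That gives (5)!/(2!) = 60 arrangements.

60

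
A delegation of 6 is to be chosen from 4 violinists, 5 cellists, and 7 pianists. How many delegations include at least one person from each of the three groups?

Unrestricted: C(16,6) = 8008 ways to pick any 6 of the 16.
Selections missing a whole group: no violinists → C(12,6) = 924; no cellists → C(11,6) = 462; no pianists → C(9,6) = 84.
Add back selections omitting two groups (i.e. drawn from a single group): C(4,6) + C(5,6) + C(7,6) = 7.
By inclusion–exclusion: 8008 − 1470 + 7 = 6545.

6545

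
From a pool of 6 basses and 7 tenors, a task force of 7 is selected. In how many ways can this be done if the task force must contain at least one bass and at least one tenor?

1715

Total 7-person selections from all 13: C(13,7) = 1716.
Selections missing a whole group: no basses → C(7,7) = 1; no tenors → C(6,7) = 0.
Both groups omitted at once is impossible, so 1716 − 1 = 1715.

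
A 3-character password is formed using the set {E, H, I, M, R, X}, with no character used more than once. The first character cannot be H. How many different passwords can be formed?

The first character has 6−1 = 5 choices (anything except H).
The remaining 2 characters are filled from the other 5 symbols without repetition: 5 × 4 = 20.
Total: 5 × 20 = 100.

100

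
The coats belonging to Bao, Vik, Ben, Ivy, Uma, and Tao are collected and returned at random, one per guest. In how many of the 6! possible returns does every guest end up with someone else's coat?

265

This is the derangement count D_6: permutations of 6 items with no fixed point.
By inclusion–exclusion this is Σ_{j=0}^{6} (−1)^j C(6,j)·(6−j)!.
Computing: 720 − 720 + 360 − 120 + 30 − 6 + 1 = 265.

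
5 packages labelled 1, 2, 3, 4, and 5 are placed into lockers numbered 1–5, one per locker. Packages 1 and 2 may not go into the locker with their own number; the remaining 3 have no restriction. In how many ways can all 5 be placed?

78

Let Aᵢ (for i ∈ {1, 2}) be the placements that put package i in its forbidden locker. Any j of these fix j positions, leaving (5−j)! ways to fill the rest, and there are C(2,j) ways to pick which j.
By inclusion–exclusion, the number of valid placements is Σ_{j=0}^{2} (−1)^j C(2,j)·(5−j)!.
Computing: 120 − 48 + 6 = 78.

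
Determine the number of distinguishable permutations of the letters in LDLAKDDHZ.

Letter multiplicities in LDLAKDDHZ: A×1, D×3, H×1, K×1, L×2, Z×1.
So there are 9! / (3!·2!) = 30240 distinguishable arrangements.

30240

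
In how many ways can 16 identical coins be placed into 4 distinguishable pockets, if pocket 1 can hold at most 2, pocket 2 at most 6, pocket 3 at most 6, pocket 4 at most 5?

19

Ignoring the caps, the number of non-negative solutions to x_1+…+x_4 = 16 is C(19,3) = 969.
Subtract solutions that violate a single cap (substitute x_i' = x_i − (cap_i+1)): x_1 ≥ 3 gives C(16,3) = 560; x_2 ≥ 7 gives C(12,3) = 220; x_3 ≥ 7 gives C(12,3) = 220; x_4 ≥ 6 gives C(13,3) = 286. Together 1286.
Add back pairs where two caps are both exceeded: 84 + 84 + 120 + 10 + 20 + 20 = 338.
Subtract triples: 0 + 1 + 1 + 0 = 2.
By inclusion–exclusion the count is 969 − 1286 + 338 − 2 = 19.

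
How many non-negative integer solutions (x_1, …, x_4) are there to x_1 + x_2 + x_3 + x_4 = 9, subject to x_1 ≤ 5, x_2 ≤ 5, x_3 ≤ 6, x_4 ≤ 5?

150

Ignoring the caps, the number of non-negative solutions to x_1+…+x_4 = 9 is C(12,3) = 220.
Subtract solutions that violate a single cap (substitute x_i' = x_i − (cap_i+1)): x_1 ≥ 6 gives C(6,3) = 20; x_2 ≥ 6 gives C(6,3) = 20; x_3 ≥ 7 gives C(5,3) = 10; x_4 ≥ 6 gives C(6,3) = 20. Together 70.
No two caps can be exceeded simultaneously, so the pair terms are all 0.
By inclusion–exclusion the count is 220 − 70 + 0 = 150.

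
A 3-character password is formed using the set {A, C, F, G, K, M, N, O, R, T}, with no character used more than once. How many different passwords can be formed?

720

This is a permutation of 3 out of 10: P(10,3) = 10!/7!.
10 × 9 × 8 = 720.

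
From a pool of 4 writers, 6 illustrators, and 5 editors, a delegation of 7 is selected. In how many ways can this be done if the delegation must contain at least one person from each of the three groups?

Unrestricted: C(15,7) = 6435 ways to pick any 7 of the 15.
Selections missing a whole group: no writers → C(11,7) = 330; no illustrators → C(9,7) = 36; no editors → C(10,7) = 120.
Add back selections omitting two groups (i.e. drawn from a single group): C(4,7) + C(6,7) + C(5,7) = 0.
By inclusion–exclusion: 6435 − 486 + 0 = 5949.

5949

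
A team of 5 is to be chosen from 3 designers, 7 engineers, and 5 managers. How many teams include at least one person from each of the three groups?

1925

Total 5-person selections from all 15: C(15,5) = 3003.
Selections missing a whole group: no designers → C(12,5) = 792; no engineers → C(8,5) = 56; no managers → C(10,5) = 252.
Add back selections omitting two groups (i.e. drawn from a single group): C(3,5) + C(7,5) + C(5,5) = 22.
By inclusion–exclusion: 3003 − 1100 + 22 = 1925.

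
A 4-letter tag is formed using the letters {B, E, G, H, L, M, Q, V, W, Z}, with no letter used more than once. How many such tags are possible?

5040

This is a permutation of 4 out of 10: P(10,4) = 10!/6!.
That product is 10 × 9 × 8 × 7 = 5040.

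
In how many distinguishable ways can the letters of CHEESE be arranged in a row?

CHEESE has 6 letters with E appearing 3 times.
The number of distinct arrangements is 6!/(3!) = 720/6 = 120.

120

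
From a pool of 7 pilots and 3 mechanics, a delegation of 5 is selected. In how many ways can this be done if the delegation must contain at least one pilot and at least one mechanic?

231

Unrestricted: C(10,5) = 252 ways to pick any 5 of the 10.
Subtract selections that omit an entire group: no pilots → C(3,5) = 0; no mechanics → C(7,5) = 21.
Both groups omitted at once is impossible, so 252 − 21 = 231.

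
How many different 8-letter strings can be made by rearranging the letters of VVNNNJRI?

Letter multiplicities in VVNNNJRI: I×1, J×1, N×3, R×1, V×2.
Dividing 8! = 40320 by 3!·2! = 12 for the repeated letters gives 3360.

3360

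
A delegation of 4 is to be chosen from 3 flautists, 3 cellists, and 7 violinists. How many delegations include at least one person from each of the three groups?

315

With no constraint there are C(13,4) = 715 possible selections.
Subtract selections that omit an entire group: no flautists → C(10,4) = 210; no cellists → C(10,4) = 210; no violinists → C(6,4) = 15.
Add back selections omitting two groups (i.e. drawn from a single group): C(3,4) + C(3,4) + C(7,4) = 35.
By inclusion–exclusion: 715 − 435 + 35 = 315.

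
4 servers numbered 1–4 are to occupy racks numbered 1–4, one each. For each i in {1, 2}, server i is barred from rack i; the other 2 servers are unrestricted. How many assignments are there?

14

Let Aᵢ (for i ∈ {1, 2}) be the placements that put server i in its forbidden rack. Any j of these fix j positions, leaving (4−j)! ways to fill the rest, and there are C(2,j) ways to pick which j.
By inclusion–exclusion, the number of valid placements is Σ_{j=0}^{2} (−1)^j C(2,j)·(4−j)!.
Computing: 24 − 12 + 2 = 14.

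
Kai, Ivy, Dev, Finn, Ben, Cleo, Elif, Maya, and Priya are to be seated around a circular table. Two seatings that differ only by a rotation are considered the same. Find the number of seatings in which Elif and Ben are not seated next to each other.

30240

Without the restriction there are (8)! = 40320 seatings.
Seatings with Elif beside Ben: treat them as a block with 2 internal orders, giving 2 × (7)! = 10080.
Subtracting, 40320 − 10080 = 30240.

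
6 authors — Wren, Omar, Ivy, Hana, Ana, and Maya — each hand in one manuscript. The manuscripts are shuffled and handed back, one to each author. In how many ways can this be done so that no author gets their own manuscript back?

This is the derangement count D_6: permutations of 6 items with no fixed point.
By inclusion–exclusion this is Σ_{j=0}^{6} (−1)^j C(6,j)·(6−j)!.
Computing: 720 − 720 + 360 − 120 + 30 − 6 + 1 = 265.

265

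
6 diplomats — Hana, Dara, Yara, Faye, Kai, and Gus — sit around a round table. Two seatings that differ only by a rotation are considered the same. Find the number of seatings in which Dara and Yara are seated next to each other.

48

Glue Dara and Yara into a block (2 internal orders). Seating 5 units around a circle gives (4)! arrangements.
So 2 × (4)! = 2 × 24 = 48.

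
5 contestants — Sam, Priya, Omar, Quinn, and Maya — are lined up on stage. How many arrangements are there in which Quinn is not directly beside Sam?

Of the 5! = 120 arrangements, those with Quinn and Sam adjacent number 2 × 4! = 48 (treat the pair as a block with 2 internal orders).
So 120 − 48 = 72 arrangements keep them apart.

72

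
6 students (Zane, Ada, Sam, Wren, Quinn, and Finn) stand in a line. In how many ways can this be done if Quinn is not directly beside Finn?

Of the 6! = 720 arrangements, those with Quinn and Finn adjacent number 2 × 5! = 240 (treat the pair as a block with 2 internal orders).
Complementary counting: 720 − 240 = 480.

480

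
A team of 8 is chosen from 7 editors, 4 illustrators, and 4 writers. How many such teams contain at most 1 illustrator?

1485

Split by how many illustrators are chosen (0 through 1).
Sum: C(4,0)·C(11,8) + C(4,1)·C(11,7) = 165 + 1320 = 1485.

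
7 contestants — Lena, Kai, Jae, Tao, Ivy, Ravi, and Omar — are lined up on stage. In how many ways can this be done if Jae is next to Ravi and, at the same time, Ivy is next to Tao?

Treat {Jae,Ravi} as one block (2 orders) and {Ivy,Tao} as another (2 orders).
That leaves 5 units to arrange: 2 × 2 × 5! = 4 × 120 = 480.

480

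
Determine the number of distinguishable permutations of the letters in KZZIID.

The 6 letters of KZZIID have repeats: I appearing twice and Z appearing twice.
Dividing 6! = 720 by 2!·2! = 4 for the repeated letters gives 180.

180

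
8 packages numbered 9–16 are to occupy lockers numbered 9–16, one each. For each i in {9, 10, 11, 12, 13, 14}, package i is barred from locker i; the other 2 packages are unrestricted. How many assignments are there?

18806

Let Aᵢ (for 9 ≤ i ≤ 14) be the placements that put package i in its forbidden locker. Any j of these fix j positions, leaving (8−j)! ways to fill the rest, and there are C(6,j) ways to pick which j.
By inclusion–exclusion, the number of valid placements is Σ_{j=0}^{6} (−1)^j C(6,j)·(8−j)!.
Computing: 40320 − 30240 + 10800 − 2400 + 360 − 36 + 2 = 18806.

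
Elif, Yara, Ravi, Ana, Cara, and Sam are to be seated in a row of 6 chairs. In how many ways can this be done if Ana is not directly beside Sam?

There are 6! = 720 arrangements in all. If Ana and Sam are adjacent, merging them into one block gives 2·(5)! = 240 arrangements.
Complementary counting: 720 − 240 = 480.

480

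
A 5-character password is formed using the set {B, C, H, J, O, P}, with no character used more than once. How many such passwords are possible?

With no repetition, fill the 5 characters in order: 6 choices, then 5, down to 2.
That product is 6 × 5 × 4 × 3 × 2 = 720.

720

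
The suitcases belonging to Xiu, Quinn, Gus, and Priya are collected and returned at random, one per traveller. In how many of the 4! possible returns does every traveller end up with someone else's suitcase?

Let Aᵢ be the assignments in which traveller i gets their own suitcase. We want the size of the complement of A₁∪…∪A_4.
By inclusion–exclusion this is Σ_{j=0}^{4} (−1)^j C(4,j)·(4−j)!.
Computing: 24 − 24 + 12 − 4 + 1 = 9.

9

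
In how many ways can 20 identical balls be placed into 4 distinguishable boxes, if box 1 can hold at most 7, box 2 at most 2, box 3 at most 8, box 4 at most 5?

Without the upper bounds there are C(23,3) = 1771 ways to split 20 among 4 boxes.
Subtract solutions that violate a single cap (substitute x_i' = x_i − (cap_i+1)): x_1 ≥ 8 gives C(15,3) = 455; x_2 ≥ 3 gives C(20,3) = 1140; x_3 ≥ 9 gives C(14,3) = 364; x_4 ≥ 6 gives C(17,3) = 680. Together 2639.
Add back pairs where two caps are both exceeded: 220 + 20 + 84 + 165 + 364 + 56 = 909.
Subtract triples: 1 + 20 + 0 + 10 = 31.
By inclusion–exclusion the count is 1771 − 2639 + 909 − 31 = 10.

10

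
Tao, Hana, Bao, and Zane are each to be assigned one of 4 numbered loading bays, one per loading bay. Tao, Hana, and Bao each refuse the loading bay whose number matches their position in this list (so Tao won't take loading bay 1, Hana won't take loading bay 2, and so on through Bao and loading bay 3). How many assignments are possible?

Let Aᵢ (for i ∈ {1, 2, 3}) be the placements that put person i in their forbidden loading bay. Any j of these fix j positions, leaving (4−j)! ways to fill the rest, and there are C(3,j) ways to pick which j.
By inclusion–exclusion, the number of valid placements is Σ_{j=0}^{3} (−1)^j C(3,j)·(4−j)!.
Computing: 24 − 18 + 6 − 1 = 11.

11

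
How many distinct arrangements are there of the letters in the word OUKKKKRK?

Letter multiplicities in OUKKKKRK: K×5, O×1, R×1, U×1.
Dividing 8! = 40320 by 5! = 120 for the repeated letters gives 336.

336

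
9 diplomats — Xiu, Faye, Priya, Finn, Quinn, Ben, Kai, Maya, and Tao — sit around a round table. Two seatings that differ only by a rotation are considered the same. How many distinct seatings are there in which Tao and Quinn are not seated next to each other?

30240

All circular seatings of 9 people number (8)! = 40320.
Seatings with Tao beside Quinn: treat them as a block with 2 internal orders, giving 2 × (7)! = 10080.
Subtracting, 40320 − 10080 = 30240.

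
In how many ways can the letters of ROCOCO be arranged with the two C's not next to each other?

40

There are 6!/(3!·2!) = 60 arrangements of ROCOCO in total.
If the two C's are adjacent, glue them into one block, leaving 5 items to arrange: (5)!/(3!) = 20 ways.
Hence 60 − 20 = 40.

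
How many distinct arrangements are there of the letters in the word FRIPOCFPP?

FRIPOCFPP has 9 letters with F appearing twice and P appearing 3 times.
So there are 9! / (3!·2!) = 30240 distinguishable arrangements.

30240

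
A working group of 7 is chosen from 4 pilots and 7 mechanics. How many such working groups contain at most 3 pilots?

295

Split by how many pilots are chosen (0 through 3).
Sum: C(4,0)·C(7,7) + C(4,1)·C(7,6) + C(4,2)·C(7,5) + C(4,3)·C(7,4) = 1 + 28 + 126 + 140 = 295.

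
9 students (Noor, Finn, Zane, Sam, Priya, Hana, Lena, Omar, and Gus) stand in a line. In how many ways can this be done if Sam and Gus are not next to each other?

Of the 9! = 362880 arrangements, those with Sam and Gus adjacent number 2 × 8! = 80640 (treat the pair as a block with 2 internal orders).
So 362880 − 80640 = 282240 arrangements keep them apart.

282240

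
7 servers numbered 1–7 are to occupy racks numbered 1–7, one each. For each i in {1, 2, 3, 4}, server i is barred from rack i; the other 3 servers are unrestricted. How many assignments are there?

Let Aᵢ (for 1 ≤ i ≤ 4) be the placements that put server i in its forbidden rack. Any j of these fix j positions, leaving (7−j)! ways to fill the rest, and there are C(4,j) ways to pick which j.
By inclusion–exclusion, the number of valid placements is Σ_{j=0}^{4} (−1)^j C(4,j)·(7−j)!.
Computing: 5040 − 2880 + 720 − 96 + 6 = 2790.

2790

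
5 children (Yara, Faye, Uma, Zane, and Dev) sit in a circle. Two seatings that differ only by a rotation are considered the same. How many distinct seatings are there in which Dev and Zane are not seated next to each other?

12

Without the restriction there are (4)! = 24 seatings.
Those with Dev next to Zane: fuse the pair into one unit and seat 4 units around a circle — 2·(3)! = 12.
Subtracting, 24 − 12 = 12.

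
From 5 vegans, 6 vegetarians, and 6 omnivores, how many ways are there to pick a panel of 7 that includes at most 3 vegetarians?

Split by how many vegetarians are chosen (0 through 3).
Sum: C(6,0)·C(11,7) + C(6,1)·C(11,6) + C(6,2)·C(11,5) + C(6,3)·C(11,4) = 330 + 2772 + 6930 + 6600 = 16632.

16632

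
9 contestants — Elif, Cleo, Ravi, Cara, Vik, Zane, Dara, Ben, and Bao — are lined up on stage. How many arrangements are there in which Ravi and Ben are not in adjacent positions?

There are 9! = 362880 arrangements in all. If Ravi and Ben are adjacent, merging them into one block gives 2·(8)! = 80640 arrangements.
Complementary counting: 362880 − 80640 = 282240.

282240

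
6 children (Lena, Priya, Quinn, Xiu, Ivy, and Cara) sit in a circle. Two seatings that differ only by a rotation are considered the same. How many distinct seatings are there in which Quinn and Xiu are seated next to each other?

48

Glue Quinn and Xiu into a block (2 internal orders). Seating 5 units around a circle gives (4)! arrangements.
So 2 × (4)! = 2 × 24 = 48.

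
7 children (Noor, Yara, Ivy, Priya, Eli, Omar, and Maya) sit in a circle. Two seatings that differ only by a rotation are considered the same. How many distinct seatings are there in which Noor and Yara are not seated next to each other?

480

All circular seatings of 7 people number (6)! = 720.
Those with Noor next to Yara: fuse the pair into one unit and seat 6 units around a circle — 2·(5)! = 240.
Subtracting, 720 − 240 = 480.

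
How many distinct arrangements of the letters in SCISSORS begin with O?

210

With the first slot taken by O, it remains to arrange the other 7 letters (SCISSRS).
Those 7 letters have S appearing 4 times, giving (7)!/(4!) = 210.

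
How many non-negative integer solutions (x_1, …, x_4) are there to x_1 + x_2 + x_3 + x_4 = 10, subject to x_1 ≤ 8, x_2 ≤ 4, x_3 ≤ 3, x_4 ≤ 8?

142

By stars and bars, unrestricted non-negative solutions to x_1+…+x_4 = 10 number C(10+3,3) = 286.
Subtract solutions that violate a single cap (substitute x_i' = x_i − (cap_i+1)): x_1 ≥ 9 gives C(4,3) = 4; x_2 ≥ 5 gives C(8,3) = 56; x_3 ≥ 4 gives C(9,3) = 84; x_4 ≥ 9 gives C(4,3) = 4. Together 148.
Add back pairs where two caps are both exceeded: 0 + 0 + 0 + 4 + 0 + 0 = 4.
By inclusion–exclusion the count is 286 − 148 + 4 = 142.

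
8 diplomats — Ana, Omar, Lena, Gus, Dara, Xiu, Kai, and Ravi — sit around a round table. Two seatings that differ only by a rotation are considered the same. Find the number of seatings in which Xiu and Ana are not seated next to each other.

3600

All circular seatings of 8 people number (7)! = 5040.
Those with Xiu next to Ana: fuse the pair into one unit and seat 7 units around a circle — 2·(6)! = 1440.
Subtracting, 5040 − 1440 = 3600.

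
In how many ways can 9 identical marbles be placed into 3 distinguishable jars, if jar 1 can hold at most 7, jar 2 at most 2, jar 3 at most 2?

6

Ignoring the caps, the number of non-negative solutions to x_1+…+x_3 = 9 is C(11,2) = 55.
Subtract solutions that violate a single cap (substitute x_i' = x_i − (cap_i+1)): x_1 ≥ 8 gives C(3,2) = 3; x_2 ≥ 3 gives C(8,2) = 28; x_3 ≥ 3 gives C(8,2) = 28. Together 59.
Add back pairs where two caps are both exceeded: 0 + 0 + 10 = 10.
By inclusion–exclusion the count is 55 − 59 + 10 = 6.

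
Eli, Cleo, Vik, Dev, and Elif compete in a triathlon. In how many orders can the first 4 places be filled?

120

There are 5 choices for 1st place, 4 for 2nd, and so on down to 2 for position 4.
That gives 5 × 4 × 3 × 2 = 120.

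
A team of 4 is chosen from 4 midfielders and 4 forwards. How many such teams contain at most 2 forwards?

53

Split by how many forwards are chosen (0 through 2).
Sum: C(4,0)·C(4,4) + C(4,1)·C(4,3) + C(4,2)·C(4,2) = 1 + 16 + 36 = 53.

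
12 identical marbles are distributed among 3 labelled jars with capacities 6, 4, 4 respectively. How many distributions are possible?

Ignoring the caps, the number of non-negative solutions to x_1+…+x_3 = 12 is C(14,2) = 91.
Subtract solutions that violate a single cap (substitute x_i' = x_i − (cap_i+1)): x_1 ≥ 7 gives C(7,2) = 21; x_2 ≥ 5 gives C(9,2) = 36; x_3 ≥ 5 gives C(9,2) = 36. Together 93.
Add back pairs where two caps are both exceeded: 1 + 1 + 6 = 8.
By inclusion–exclusion the count is 91 − 93 + 8 = 6.

6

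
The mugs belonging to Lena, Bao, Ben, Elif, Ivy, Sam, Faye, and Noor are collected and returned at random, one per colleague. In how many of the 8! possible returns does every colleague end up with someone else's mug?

14833

This is the derangement count D_8: permutations of 8 items with no fixed point.
By inclusion–exclusion this is Σ_{j=0}^{8} (−1)^j C(8,j)·(8−j)!.
Computing: 40320 − 40320 + 20160 − 6720 + 1680 − 336 + 56 − 8 + 1 = 14833.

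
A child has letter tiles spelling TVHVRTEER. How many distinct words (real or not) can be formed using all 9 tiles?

22680

TVHVRTEER has 9 letters with E appearing twice, R appearing twice, T appearing twice, and V appearing twice.
Dividing 9! = 362880 by 2!·2!·2!·2! = 16 for the repeated letters gives 22680.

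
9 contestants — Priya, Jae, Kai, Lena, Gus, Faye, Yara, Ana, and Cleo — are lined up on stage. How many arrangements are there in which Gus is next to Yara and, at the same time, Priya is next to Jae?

20160

Treat {Gus,Yara} as one block (2 orders) and {Priya,Jae} as another (2 orders).
That leaves 7 units to arrange: 2 × 2 × 7! = 4 × 5040 = 20160.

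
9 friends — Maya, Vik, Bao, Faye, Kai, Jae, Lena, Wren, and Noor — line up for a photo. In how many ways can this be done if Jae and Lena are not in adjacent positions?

282240

Of the 9! = 362880 arrangements, those with Jae and Lena adjacent number 2 × 8! = 80640 (treat the pair as a block with 2 internal orders).
Complementary counting: 362880 − 80640 = 282240.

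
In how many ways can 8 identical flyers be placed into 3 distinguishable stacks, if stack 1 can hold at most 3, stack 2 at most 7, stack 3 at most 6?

Ignoring the caps, the number of non-negative solutions to x_1+…+x_3 = 8 is C(10,2) = 45.
Subtract solutions that violate a single cap (substitute x_i' = x_i − (cap_i+1)): x_1 ≥ 4 gives C(6,2) = 15; x_2 ≥ 8 gives C(2,2) = 1; x_3 ≥ 7 gives C(3,2) = 3. Together 19.
No two caps can be exceeded simultaneously, so the pair terms are all 0.
By inclusion–exclusion the count is 45 − 19 + 0 = 26.

26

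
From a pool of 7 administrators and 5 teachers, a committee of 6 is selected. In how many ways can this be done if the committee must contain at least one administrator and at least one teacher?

Unrestricted: C(12,6) = 924 ways to pick any 6 of the 12.
Selections missing a whole group: no administrators → C(5,6) = 0; no teachers → C(7,6) = 7.
Both groups omitted at once is impossible, so 924 − 7 = 917.

917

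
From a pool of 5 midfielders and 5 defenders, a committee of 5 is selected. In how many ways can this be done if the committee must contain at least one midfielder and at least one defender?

Total 5-person selections from all 10: C(10,5) = 252.
Selections missing a whole group: no midfielders → C(5,5) = 1; no defenders → C(5,5) = 1.
Both groups omitted at once is impossible, so 252 − 2 = 250.

250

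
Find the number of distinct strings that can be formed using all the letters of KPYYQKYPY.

3780

The 9 letters of KPYYQKYPY have repeats: K appearing twice, P appearing twice, and Y appearing 4 times.
Dividing 9! = 362880 by 4!·2!·2! = 96 for the repeated letters gives 3780.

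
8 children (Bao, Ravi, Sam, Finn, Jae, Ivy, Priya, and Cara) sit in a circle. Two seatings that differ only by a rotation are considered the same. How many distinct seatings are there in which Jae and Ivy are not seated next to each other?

Without the restriction there are (7)! = 5040 seatings.
Those with Jae next to Ivy: fuse the pair into one unit and seat 7 units around a circle — 2·(6)! = 1440.
Subtracting, 5040 − 1440 = 3600.

3600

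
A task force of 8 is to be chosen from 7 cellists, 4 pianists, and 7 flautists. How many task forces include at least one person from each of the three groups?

With no constraint there are C(18,8) = 43758 possible selections.
Subtract selections that omit an entire group: no cellists → C(11,8) = 165; no pianists → C(14,8) = 3003; no flautists → C(11,8) = 165.
Add back selections omitting two groups (i.e. drawn from a single group): C(7,8) + C(4,8) + C(7,8) = 0.
By inclusion–exclusion: 43758 − 3333 + 0 = 40425.

40425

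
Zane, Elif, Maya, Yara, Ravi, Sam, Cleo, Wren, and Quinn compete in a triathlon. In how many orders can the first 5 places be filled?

15120

This is an ordered selection of 5 from 9: P(9,5).
That gives 9 × 8 × 7 × 6 × 5 = 15120.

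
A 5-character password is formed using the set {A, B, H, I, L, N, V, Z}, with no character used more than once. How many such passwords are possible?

6720

Choose and order 5 of the 8 symbols: the first character has 8 options, the next 7, and so on down to 4.
8 × 7 × 6 × 5 × 4 = 6720.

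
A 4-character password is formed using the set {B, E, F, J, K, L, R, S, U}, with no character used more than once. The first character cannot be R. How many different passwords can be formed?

The first character has 9−1 = 8 choices (anything except R).
The remaining 3 characters are filled from the other 8 symbols without repetition: 8 × 7 × 6 = 336.
Total: 8 × 336 = 2688.

2688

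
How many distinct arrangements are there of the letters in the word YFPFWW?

YFPFWW has 6 letters with F appearing twice and W appearing twice.
The number of distinct arrangements is 6!/(2!·2!) = 720/4 = 180.

180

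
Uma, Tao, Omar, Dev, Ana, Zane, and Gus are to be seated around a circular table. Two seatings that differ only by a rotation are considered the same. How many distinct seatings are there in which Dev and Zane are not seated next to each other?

Without the restriction there are (6)! = 720 seatings.
Seatings with Dev beside Zane: treat them as a block with 2 internal orders, giving 2 × (5)! = 240.
Subtracting, 720 − 240 = 480.

480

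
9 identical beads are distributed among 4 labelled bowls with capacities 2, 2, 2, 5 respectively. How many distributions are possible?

Ignoring the caps, the number of non-negative solutions to x_1+…+x_4 = 9 is C(12,3) = 220.
Subtract solutions that violate a single cap (substitute x_i' = x_i − (cap_i+1)): x_1 ≥ 3 gives C(9,3) = 84; x_2 ≥ 3 gives C(9,3) = 84; x_3 ≥ 3 gives C(9,3) = 84; x_4 ≥ 6 gives C(6,3) = 20. Together 272.
Add back pairs where two caps are both exceeded: 20 + 20 + 1 + 20 + 1 + 1 = 63.
Subtract triples: 1 + 0 + 0 + 0 = 1.
By inclusion–exclusion the count is 220 − 272 + 63 − 1 = 10.

10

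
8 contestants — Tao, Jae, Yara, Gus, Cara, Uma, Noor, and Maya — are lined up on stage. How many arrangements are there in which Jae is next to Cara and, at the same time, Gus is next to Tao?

2880

Treat {Jae,Cara} as one block (2 orders) and {Gus,Tao} as another (2 orders).
That leaves 6 units to arrange: 2 × 2 × 6! = 4 × 720 = 2880.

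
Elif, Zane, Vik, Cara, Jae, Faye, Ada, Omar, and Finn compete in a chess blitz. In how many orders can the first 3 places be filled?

There are 9 choices for 1st place, 8 for 2nd, and 7 for 3rd.
That gives 9 × 8 × 7 = 504.

504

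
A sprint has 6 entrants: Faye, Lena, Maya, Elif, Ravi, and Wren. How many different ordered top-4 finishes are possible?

360

This is an ordered selection of 4 from 6: P(6,4).
That gives 6 × 5 × 4 × 3 = 360.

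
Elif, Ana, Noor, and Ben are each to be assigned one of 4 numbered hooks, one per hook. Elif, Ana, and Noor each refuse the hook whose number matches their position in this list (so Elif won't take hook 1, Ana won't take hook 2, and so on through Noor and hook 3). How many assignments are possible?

11

Let Aᵢ (for i ∈ {1, 2, 3}) be the placements that put person i in their forbidden hook. Any j of these fix j positions, leaving (4−j)! ways to fill the rest, and there are C(3,j) ways to pick which j.
By inclusion–exclusion, the number of valid placements is Σ_{j=0}^{3} (−1)^j C(3,j)·(4−j)!.
Computing: 24 − 18 + 6 − 1 = 11.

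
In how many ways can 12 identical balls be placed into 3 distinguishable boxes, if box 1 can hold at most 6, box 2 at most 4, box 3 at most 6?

15

Without the upper bounds there are C(14,2) = 91 ways to split 12 among 3 boxes.
Subtract solutions that violate a single cap (substitute x_i' = x_i − (cap_i+1)): x_1 ≥ 7 gives C(7,2) = 21; x_2 ≥ 5 gives C(9,2) = 36; x_3 ≥ 7 gives C(7,2) = 21. Together 78.
Add back pairs where two caps are both exceeded: 1 + 0 + 1 = 2.
By inclusion–exclusion the count is 91 − 78 + 2 = 15.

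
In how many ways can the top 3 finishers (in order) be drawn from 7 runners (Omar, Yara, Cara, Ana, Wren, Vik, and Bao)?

This is an ordered selection of 3 from 7: P(7,3).
That gives 7 × 6 × 5 = 210.

210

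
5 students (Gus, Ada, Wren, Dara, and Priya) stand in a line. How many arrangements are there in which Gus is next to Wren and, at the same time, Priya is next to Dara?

Treat {Gus,Wren} as one block (2 orders) and {Priya,Dara} as another (2 orders).
That leaves 3 units to arrange: 2 × 2 × 3! = 4 × 6 = 24.

24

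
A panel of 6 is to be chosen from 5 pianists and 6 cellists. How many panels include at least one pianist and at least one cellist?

461

Unrestricted: C(11,6) = 462 ways to pick any 6 of the 11.
Selections missing a whole group: no pianists → C(6,6) = 1; no cellists → C(5,6) = 0.
Both groups omitted at once is impossible, so 462 − 1 = 461.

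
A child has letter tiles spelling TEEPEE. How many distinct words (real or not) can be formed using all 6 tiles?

30

Letter multiplicities in TEEPEE: E×4, P×1, T×1.
So there are 6! / (4!) = 30 distinguishable arrangements.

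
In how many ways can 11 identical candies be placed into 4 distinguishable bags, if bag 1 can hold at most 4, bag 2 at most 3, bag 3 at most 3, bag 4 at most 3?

Ignoring the caps, the number of non-negative solutions to x_1+…+x_4 = 11 is C(14,3) = 364.
Subtract solutions that violate a single cap (substitute x_i' = x_i − (cap_i+1)): x_1 ≥ 5 gives C(9,3) = 84; x_2 ≥ 4 gives C(10,3) = 120; x_3 ≥ 4 gives C(10,3) = 120; x_4 ≥ 4 gives C(10,3) = 120. Together 444.
Add back pairs where two caps are both exceeded: 10 + 10 + 10 + 20 + 20 + 20 = 90.
By inclusion–exclusion the count is 364 − 444 + 90 = 10.

10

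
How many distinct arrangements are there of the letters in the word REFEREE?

Letter multiplicities in REFEREE: E×4, F×1, R×2.
The number of distinct arrangements is 7!/(4!·2!) = 5040/48 = 105.

105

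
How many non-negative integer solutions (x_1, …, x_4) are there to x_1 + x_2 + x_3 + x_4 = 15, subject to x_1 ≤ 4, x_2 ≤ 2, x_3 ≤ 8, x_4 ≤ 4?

19

By stars and bars, unrestricted non-negative solutions to x_1+…+x_4 = 15 number C(15+3,3) = 816.
Subtract solutions that violate a single cap (substitute x_i' = x_i − (cap_i+1)): x_1 ≥ 5 gives C(13,3) = 286; x_2 ≥ 3 gives C(15,3) = 455; x_3 ≥ 9 gives C(9,3) = 84; x_4 ≥ 5 gives C(13,3) = 286. Together 1111.
Add back pairs where two caps are both exceeded: 120 + 4 + 56 + 20 + 120 + 4 = 324.
Subtract triples: 0 + 10 + 0 + 0 = 10.
By inclusion–exclusion the count is 816 − 1111 + 324 − 10 = 19.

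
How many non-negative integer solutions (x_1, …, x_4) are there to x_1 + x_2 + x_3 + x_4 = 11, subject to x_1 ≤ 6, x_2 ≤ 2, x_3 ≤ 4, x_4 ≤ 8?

By stars and bars, unrestricted non-negative solutions to x_1+…+x_4 = 11 number C(11+3,3) = 364.
Subtract solutions that violate a single cap (substitute x_i' = x_i − (cap_i+1)): x_1 ≥ 7 gives C(7,3) = 35; x_2 ≥ 3 gives C(11,3) = 165; x_3 ≥ 5 gives C(9,3) = 84; x_4 ≥ 9 gives C(5,3) = 10. Together 294.
Add back pairs where two caps are both exceeded: 4 + 0 + 0 + 20 + 0 + 0 = 24.
By inclusion–exclusion the count is 364 − 294 + 24 = 94.

94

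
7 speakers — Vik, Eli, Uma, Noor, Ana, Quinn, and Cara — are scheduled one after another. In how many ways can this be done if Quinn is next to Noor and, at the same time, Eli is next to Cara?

Treat {Quinn,Noor} as one block (2 orders) and {Eli,Cara} as another (2 orders).
That leaves 5 units to arrange: 2 × 2 × 5! = 4 × 120 = 480.

480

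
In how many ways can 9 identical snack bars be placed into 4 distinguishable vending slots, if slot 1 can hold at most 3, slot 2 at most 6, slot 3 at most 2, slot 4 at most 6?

70

By stars and bars, unrestricted non-negative solutions to x_1+…+x_4 = 9 number C(9+3,3) = 220.
Subtract solutions that violate a single cap (substitute x_i' = x_i − (cap_i+1)): x_1 ≥ 4 gives C(8,3) = 56; x_2 ≥ 7 gives C(5,3) = 10; x_3 ≥ 3 gives C(9,3) = 84; x_4 ≥ 7 gives C(5,3) = 10. Together 160.
Add back pairs where two caps are both exceeded: 0 + 10 + 0 + 0 + 0 + 0 = 10.
By inclusion–exclusion the count is 220 − 160 + 10 = 70.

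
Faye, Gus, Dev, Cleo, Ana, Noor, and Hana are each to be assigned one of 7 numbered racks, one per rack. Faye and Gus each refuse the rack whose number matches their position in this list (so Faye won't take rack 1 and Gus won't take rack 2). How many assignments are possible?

3720

Let Aᵢ (for i ∈ {1, 2}) be the placements that put person i in their forbidden rack. Any j of these fix j positions, leaving (7−j)! ways to fill the rest, and there are C(2,j) ways to pick which j.
By inclusion–exclusion, the number of valid placements is Σ_{j=0}^{2} (−1)^j C(2,j)·(7−j)!.
Computing: 5040 − 1440 + 120 = 3720.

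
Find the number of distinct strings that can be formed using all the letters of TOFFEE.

180

The 6 letters of TOFFEE have repeats: E appearing twice and F appearing twice.
Dividing 6! = 720 by 2!·2! = 4 for the repeated letters gives 180.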